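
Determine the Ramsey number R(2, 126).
R(2, 126) = 126

R(2, k) = k for all k ≥ 2: in a 2-colouring of K_k, either some edge is red (a red K_2) or all edges are blue (a blue K_k). And K_{125} coloured all-blue has no blue K_126, so R(2, 126) > 125. Hence R(2, 126) = 126.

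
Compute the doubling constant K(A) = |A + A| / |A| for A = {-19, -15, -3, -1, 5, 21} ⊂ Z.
K = |A + A| / |A| = 20/6 = 10/3

Enumerate A + A = {a + b : a, b ∈ A}. With |A| = 6, there are |A|^2 = 36 ordered sum pairs; collecting distinct values, A + A = {-38, -34, -30, -22, -20, -18, -16, -14, -10, -6, -4, -2, 2, 4, 6, 10, 18, 20, 26, 42}, so |A + A| = 20. Thus K = 20/6 = 10/3. For comparison, the minimum possible |A + A| over all 6-element sets is 2·6 − 1 = 11 (so min K = 11/6), attained only by arithmetic progressions.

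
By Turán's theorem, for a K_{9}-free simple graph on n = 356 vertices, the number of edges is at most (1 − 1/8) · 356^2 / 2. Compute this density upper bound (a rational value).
Turán density bound = (7/8) · 356^2/2 = 55447

Turán's theorem: ex(n, K_{r+1}) is achieved by the complete r-partite Turán graph T(n, r) with parts as balanced as possible, and is at most (1 − 1/r) · n^2/2. For r = 8, n = 356: the density bound is (7/8) · 126736/2 = 55447. The integer-valued extremum is e(T(356, 8)) = 55446, which is strictly less than the density bound 55447 since 8 ∤ 356 (the parts of T(356, 8) cannot all be equal).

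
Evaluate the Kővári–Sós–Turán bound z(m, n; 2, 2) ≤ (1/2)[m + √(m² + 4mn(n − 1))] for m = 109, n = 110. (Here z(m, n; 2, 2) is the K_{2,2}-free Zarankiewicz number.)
z(109, 110; 2, 2) ≤ (1/2)[109 + √(109² + 4·109·110·109)] = (1/2)[109 + √5239521] = 1199

Kővári–Sós–Turán: let r_1, ..., r_109 be the row sums and z = Σ r_i the total number of 1s. Each pair of columns can share at most one row with both entries 1 (else a 2×2 all-ones block appears), so Σ_i C(r_i, 2) ≤ C(110, 2) = 5995. By convexity Σ_i C(r_i, 2) ≥ 109·C(z/109, 2) = z(z − 109)/(2·109), giving z² − 109z − 109·110·109 ≤ 0 and hence z ≤ (1/2)[109 + √(11881 + 4·1306910)] = (1/2)[109 + √5239521] ≈ (1/2)(109 + 2289) = 1199.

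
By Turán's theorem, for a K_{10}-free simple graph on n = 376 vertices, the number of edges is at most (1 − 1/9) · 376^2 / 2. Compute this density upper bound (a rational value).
Turán density bound = (8/9) · 376^2/2 = 565504/9 ≈ 62833.7778

Turán's theorem: ex(n, K_{r+1}) is achieved by the complete r-partite Turán graph T(n, r) with parts as balanced as possible, and is at most (1 − 1/r) · n^2/2. For r = 9, n = 376: the density bound is (8/9) · 141376/2 = 565504/9 ≈ 62833.7778. The integer-valued extremum is e(T(376, 9)) = 62833, which is strictly less than the density bound 565504/9 since 9 ∤ 376 (the parts of T(376, 9) cannot all be equal).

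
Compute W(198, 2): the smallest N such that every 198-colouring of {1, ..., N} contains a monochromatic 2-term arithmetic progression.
W(198, 2) = 198 + 1 = 199

A 2-term AP is any pair of integers, so a monochromatic 2-AP exists iff some colour is used at least twice. With 198 colours, the colouring i ↦ i on {1, ..., 198} uses each colour once, avoiding any monochromatic pair, so W(198, 2) > 198. For {1, ..., 199}, pigeonhole forces two integers of the same colour, which form a monochromatic 2-AP. Hence W(198, 2) = 199.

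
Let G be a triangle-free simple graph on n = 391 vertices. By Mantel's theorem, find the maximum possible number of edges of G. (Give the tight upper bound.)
ex(391, K_3) = ⌊391^2/4⌋ = 38220

Mantel (1907): a triangle-free graph on n vertices has at most ⌊n^2/4⌋ edges, with equality for the complete bipartite graph K_{⌊n/2⌋, ⌈n/2⌉}. For n = 391: ⌊391^2/4⌋ = ⌊152881/4⌋ = 38220. The extremal graph is K_{195, 196}, which has 195·196 = 38220 edges.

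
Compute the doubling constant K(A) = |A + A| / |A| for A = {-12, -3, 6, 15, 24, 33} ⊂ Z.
K = |A + A| / |A| = 11/6

Enumerate A + A = {a + b : a, b ∈ A}. With |A| = 6, there are |A|^2 = 36 ordered sum pairs; collecting distinct values, A + A = {-24, -15, -6, 3, 12, 21, 30, 39, 48, 57, 66}, so |A + A| = 11. Thus K = 11/6. Here |A + A| = 2|A| − 1 = 11, the minimum possible — so K = 11/6 is minimal, which holds iff A is an arithmetic progression.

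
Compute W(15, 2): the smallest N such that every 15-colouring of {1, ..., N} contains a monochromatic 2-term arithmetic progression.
W(15, 2) = 15 + 1 = 16

A 2-term AP is any pair of integers, so a monochromatic 2-AP exists iff some colour is used at least twice. With 15 colours, the colouring i ↦ i on {1, ..., 15} uses each colour once, avoiding any monochromatic pair, so W(15, 2) > 15. For {1, ..., 16}, pigeonhole forces two integers of the same colour, which form a monochromatic 2-AP. Hence W(15, 2) = 16.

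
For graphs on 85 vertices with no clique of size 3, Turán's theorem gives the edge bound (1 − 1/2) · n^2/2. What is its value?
Turán density bound = (1/2) · 85^2/2 = 7225/4 ≈ 1806.25

Turán's theorem: ex(n, K_{r+1}) is achieved by the complete r-partite Turán graph T(n, r) with parts as balanced as possible, and is at most (1 − 1/r) · n^2/2. For r = 2, n = 85: the density bound is (1/2) · 7225/2 = 7225/4 ≈ 1806.25. The integer-valued extremum is e(T(85, 2)) = 1806, which is strictly less than the density bound 7225/4 since 2 ∤ 85 (the parts of T(85, 2) cannot all be equal).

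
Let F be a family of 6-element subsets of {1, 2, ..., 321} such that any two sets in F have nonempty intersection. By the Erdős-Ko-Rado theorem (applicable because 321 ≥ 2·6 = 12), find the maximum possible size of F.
max |F| = C(320, 5) = 27097728064

Erdős-Ko-Rado (1961): when n ≥ 2k, max |F| = C(n−1, k−1). The bound is attained by the star {A : i ∈ A} for any fixed i ∈ [n]. Here C(321−1, 6−1) = C(320, 5) = 27097728064.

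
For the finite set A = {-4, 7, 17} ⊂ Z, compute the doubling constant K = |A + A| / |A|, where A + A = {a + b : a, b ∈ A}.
K = |A + A| / |A| = 6/3 = 2

Enumerate A + A = {a + b : a, b ∈ A}. With |A| = 3, there are |A|^2 = 9 ordered sum pairs; collecting distinct values, A + A = {-8, 3, 13, 14, 24, 34}, so |A + A| = 6. Thus K = 6/3 = 2. For comparison, the minimum possible |A + A| over all 3-element sets is 2·3 − 1 = 5 (so min K = 5/3), attained only by arithmetic progressions.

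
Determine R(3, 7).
R(3, 7) = 23

Lower bound: an explicit 2-colouring of K_{22} (typically a Paley-type or other structured construction) avoids a red K_3 and a blue K_7, showing R(3, 7) > 22.
Upper bound: the simple Erdős–Szekeres recurrence only gives R(3, 7) ≤ 25; the tight bound R(3, 7) ≤ 23 requires a sharper case analysis (or computer search) of 2-colourings of K_{23}.
Hence R(3, 7) = 23.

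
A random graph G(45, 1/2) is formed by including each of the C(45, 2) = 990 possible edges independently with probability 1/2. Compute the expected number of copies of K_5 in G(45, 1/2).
E[# K_5] = C(45, 5) · (1/2)^C(5, 2) = 1221759 / 2^10 ≈ 1193.124023

For each 5-subset S of vertices (there are C(45, 5) = 1221759 such S), let X_S = 1 if S induces a K_5 (all C(5, 2) = 10 edges present). Then P(X_S = 1) = (1/2)^10 = 1/1024. By linearity of expectation, E[# K_5] = C(45, 5) · (1/2)^10 = 1221759 / 1024 ≈ 1193.124023.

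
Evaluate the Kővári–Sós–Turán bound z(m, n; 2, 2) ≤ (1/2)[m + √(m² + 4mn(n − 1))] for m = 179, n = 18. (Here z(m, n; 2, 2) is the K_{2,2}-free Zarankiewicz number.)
z(179, 18; 2, 2) ≤ (1/2)[179 + √(179² + 4·179·18·17)] = (1/2)[179 + √251137] = 340.0679

Kővári–Sós–Turán: let r_1, ..., r_179 be the row sums and z = Σ r_i the total number of 1s. Each pair of columns can share at most one row with both entries 1 (else a 2×2 all-ones block appears), so Σ_i C(r_i, 2) ≤ C(18, 2) = 153. By convexity Σ_i C(r_i, 2) ≥ 179·C(z/179, 2) = z(z − 179)/(2·179), giving z² − 179z − 179·18·17 ≤ 0 and hence z ≤ (1/2)[179 + √(32041 + 4·54774)] = (1/2)[179 + √251137] ≈ (1/2)(179 + 501.1357) = 340.0679.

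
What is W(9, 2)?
W(9, 2) = 9 + 1 = 10

A 2-term AP is any pair of integers, so a monochromatic 2-AP exists iff some colour is used at least twice. With 9 colours, the colouring i ↦ i on {1, ..., 9} uses each colour once, avoiding any monochromatic pair, so W(9, 2) > 9. For {1, ..., 10}, pigeonhole forces two integers of the same colour, which form a monochromatic 2-AP. Hence W(9, 2) = 10.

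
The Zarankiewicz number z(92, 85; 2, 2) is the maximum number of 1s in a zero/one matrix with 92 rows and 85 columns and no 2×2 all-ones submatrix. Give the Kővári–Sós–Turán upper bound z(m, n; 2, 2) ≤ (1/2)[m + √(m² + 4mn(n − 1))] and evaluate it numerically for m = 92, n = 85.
z(92, 85; 2, 2) ≤ (1/2)[92 + √(92² + 4·92·85·84)] = (1/2)[92 + √2635984] = 857.7857

Kővári–Sós–Turán: let r_1, ..., r_92 be the row sums and z = Σ r_i the total number of 1s. Each pair of columns can share at most one row with both entries 1 (else a 2×2 all-ones block appears), so Σ_i C(r_i, 2) ≤ C(85, 2) = 3570. By convexity Σ_i C(r_i, 2) ≥ 92·C(z/92, 2) = z(z − 92)/(2·92), giving z² − 92z − 92·85·84 ≤ 0 and hence z ≤ (1/2)[92 + √(8464 + 4·656880)] = (1/2)[92 + √2635984] ≈ (1/2)(92 + 1623.5714) = 857.7857.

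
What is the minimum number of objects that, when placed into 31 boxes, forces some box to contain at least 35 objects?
n = (35 − 1)·31 + 1 = 1055

By the generalised pigeonhole principle, to guarantee some box contains ≥ r objects we need more than (r − 1) · k objects total. Threshold: n = (r − 1) · k + 1. With r = 35 and k = 31: n = 34 · 31 + 1 = 1054 + 1 = 1055. For n = 1054 = 34 · 31, we can put exactly 34 objects in every box, avoiding 35 in any single one — so 1055 is tight.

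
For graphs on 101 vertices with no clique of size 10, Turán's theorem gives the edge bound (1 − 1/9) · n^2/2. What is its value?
Turán density bound = (8/9) · 101^2/2 = 40804/9 ≈ 4533.7778

Turán's theorem: ex(n, K_{r+1}) is achieved by the complete r-partite Turán graph T(n, r) with parts as balanced as possible, and is at most (1 − 1/r) · n^2/2. For r = 9, n = 101: the density bound is (8/9) · 10201/2 = 40804/9 ≈ 4533.7778. The integer-valued extremum is e(T(101, 9)) = 4533, which is strictly less than the density bound 40804/9 since 9 ∤ 101 (the parts of T(101, 9) cannot all be equal).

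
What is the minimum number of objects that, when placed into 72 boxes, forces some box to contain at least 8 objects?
n = (8 − 1)·72 + 1 = 505

By the generalised pigeonhole principle, to guarantee some box contains ≥ r objects we need more than (r − 1) · k objects total. Threshold: n = (r − 1) · k + 1. With r = 8 and k = 72: n = 7 · 72 + 1 = 504 + 1 = 505. For n = 504 = 7 · 72, we can put exactly 7 objects in every box, avoiding 8 in any single one — so 505 is tight.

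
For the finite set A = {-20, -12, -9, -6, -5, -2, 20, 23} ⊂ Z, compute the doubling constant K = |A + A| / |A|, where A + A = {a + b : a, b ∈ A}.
K = |A + A| / |A| = 30/8 = 15/4

Enumerate A + A = {a + b : a, b ∈ A}. With |A| = 8, there are |A|^2 = 64 ordered sum pairs; collecting distinct values, A + A = {-40, -32, -29, -26, -25, -24, -22, -21, -18, -17, -15, -14, -12, -11, -10, -8, -7, -4, 0, 3, 8, 11, 14, 15, 17, 18, 21, 40, 43, 46}, so |A + A| = 30. Thus K = 30/8 = 15/4. For comparison, the minimum possible |A + A| over all 8-element sets is 2·8 − 1 = 15 (so min K = 15/8), attained only by arithmetic progressions.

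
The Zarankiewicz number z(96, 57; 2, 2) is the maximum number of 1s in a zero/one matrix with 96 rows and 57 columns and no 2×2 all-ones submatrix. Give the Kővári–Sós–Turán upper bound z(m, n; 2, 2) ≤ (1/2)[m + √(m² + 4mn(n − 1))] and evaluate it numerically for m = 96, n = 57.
z(96, 57; 2, 2) ≤ (1/2)[96 + √(96² + 4·96·57·56)] = (1/2)[96 + √1234944] = 603.6402

Kővári–Sós–Turán: let r_1, ..., r_96 be the row sums and z = Σ r_i the total number of 1s. Each pair of columns can share at most one row with both entries 1 (else a 2×2 all-ones block appears), so Σ_i C(r_i, 2) ≤ C(57, 2) = 1596. By convexity Σ_i C(r_i, 2) ≥ 96·C(z/96, 2) = z(z − 96)/(2·96), giving z² − 96z − 96·57·56 ≤ 0 and hence z ≤ (1/2)[96 + √(9216 + 4·306432)] = (1/2)[96 + √1234944] ≈ (1/2)(96 + 1111.2803) = 603.6402.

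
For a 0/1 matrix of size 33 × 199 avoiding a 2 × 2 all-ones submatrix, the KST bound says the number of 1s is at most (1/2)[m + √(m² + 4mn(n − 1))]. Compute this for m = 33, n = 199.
z(33, 199; 2, 2) ≤ (1/2)[33 + √(33² + 4·33·199·198)] = (1/2)[33 + √5202153] = 1156.9114

Kővári–Sós–Turán: let r_1, ..., r_33 be the row sums and z = Σ r_i the total number of 1s. Each pair of columns can share at most one row with both entries 1 (else a 2×2 all-ones block appears), so Σ_i C(r_i, 2) ≤ C(199, 2) = 19701. By convexity Σ_i C(r_i, 2) ≥ 33·C(z/33, 2) = z(z − 33)/(2·33), giving z² − 33z − 33·199·198 ≤ 0 and hence z ≤ (1/2)[33 + √(1089 + 4·1300266)] = (1/2)[33 + √5202153] ≈ (1/2)(33 + 2280.8229) = 1156.9114.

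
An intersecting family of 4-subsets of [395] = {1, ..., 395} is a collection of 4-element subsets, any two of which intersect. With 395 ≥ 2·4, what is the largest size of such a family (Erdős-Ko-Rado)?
max |F| = C(394, 3) = 10116344

The Erdős-Ko-Rado theorem states: for n ≥ 2k, an intersecting family of k-subsets of an n-element set has size at most C(n − 1, k − 1), with equality for 'star' families {A ⊆ [n] : |A| = k, i ∈ A} (fix an element i). For n = 395, k = 4: C(394, 3) = 10116344.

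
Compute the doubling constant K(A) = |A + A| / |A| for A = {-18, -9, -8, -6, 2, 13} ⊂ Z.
K = |A + A| / |A| = 19/6

Enumerate A + A = {a + b : a, b ∈ A}. With |A| = 6, there are |A|^2 = 36 ordered sum pairs; collecting distinct values, A + A = {-36, -27, -26, -24, -18, -17, -16, -15, -14, -12, -7, -6, -5, -4, 4, 5, 7, 15, 26}, so |A + A| = 19. Thus K = 19/6. For comparison, the minimum possible |A + A| over all 6-element sets is 2·6 − 1 = 11 (so min K = 11/6), attained only by arithmetic progressions.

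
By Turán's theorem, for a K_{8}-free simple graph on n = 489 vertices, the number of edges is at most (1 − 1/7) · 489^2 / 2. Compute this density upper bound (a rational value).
Turán density bound = (6/7) · 489^2/2 = 717363/7 ≈ 102480.4286

Turán's theorem: ex(n, K_{r+1}) is achieved by the complete r-partite Turán graph T(n, r) with parts as balanced as possible, and is at most (1 − 1/r) · n^2/2. For r = 7, n = 489: the density bound is (6/7) · 239121/2 = 717363/7 ≈ 102480.4286. The integer-valued extremum is e(T(489, 7)) = 102480, which is strictly less than the density bound 717363/7 since 7 ∤ 489 (the parts of T(489, 7) cannot all be equal).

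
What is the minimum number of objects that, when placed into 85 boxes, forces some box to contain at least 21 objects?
n = (21 − 1)·85 + 1 = 1701

By the generalised pigeonhole principle, to guarantee some box contains ≥ r objects we need more than (r − 1) · k objects total. Threshold: n = (r − 1) · k + 1. With r = 21 and k = 85: n = 20 · 85 + 1 = 1700 + 1 = 1701. For n = 1700 = 20 · 85, we can put exactly 20 objects in every box, avoiding 21 in any single one — so 1701 is tight.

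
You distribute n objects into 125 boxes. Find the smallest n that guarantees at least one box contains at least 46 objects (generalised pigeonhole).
n = (46 − 1)·125 + 1 = 5626

By the generalised pigeonhole principle, to guarantee some box contains ≥ r objects we need more than (r − 1) · k objects total. Threshold: n = (r − 1) · k + 1. With r = 46 and k = 125: n = 45 · 125 + 1 = 5625 + 1 = 5626. For n = 5625 = 45 · 125, we can put exactly 45 objects in every box, avoiding 46 in any single one — so 5626 is tight.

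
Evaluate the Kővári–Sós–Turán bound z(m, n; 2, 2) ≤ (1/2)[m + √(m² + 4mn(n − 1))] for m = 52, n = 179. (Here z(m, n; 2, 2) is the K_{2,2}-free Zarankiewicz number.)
z(52, 179; 2, 2) ≤ (1/2)[52 + √(52² + 4·52·179·178)] = (1/2)[52 + √6630000] = 1313.4393

Kővári–Sós–Turán: let r_1, ..., r_52 be the row sums and z = Σ r_i the total number of 1s. Each pair of columns can share at most one row with both entries 1 (else a 2×2 all-ones block appears), so Σ_i C(r_i, 2) ≤ C(179, 2) = 15931. By convexity Σ_i C(r_i, 2) ≥ 52·C(z/52, 2) = z(z − 52)/(2·52), giving z² − 52z − 52·179·178 ≤ 0 and hence z ≤ (1/2)[52 + √(2704 + 4·1656824)] = (1/2)[52 + √6630000] ≈ (1/2)(52 + 2574.8786) = 1313.4393.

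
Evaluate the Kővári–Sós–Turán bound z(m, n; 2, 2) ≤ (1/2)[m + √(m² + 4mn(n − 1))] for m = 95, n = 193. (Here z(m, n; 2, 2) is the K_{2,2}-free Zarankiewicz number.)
z(95, 193; 2, 2) ≤ (1/2)[95 + √(95² + 4·95·193·192)] = (1/2)[95 + √14090305] = 1924.3528

Kővári–Sós–Turán: let r_1, ..., r_95 be the row sums and z = Σ r_i the total number of 1s. Each pair of columns can share at most one row with both entries 1 (else a 2×2 all-ones block appears), so Σ_i C(r_i, 2) ≤ C(193, 2) = 18528. By convexity Σ_i C(r_i, 2) ≥ 95·C(z/95, 2) = z(z − 95)/(2·95), giving z² − 95z − 95·193·192 ≤ 0 and hence z ≤ (1/2)[95 + √(9025 + 4·3520320)] = (1/2)[95 + √14090305] ≈ (1/2)(95 + 3753.7055) = 1924.3528.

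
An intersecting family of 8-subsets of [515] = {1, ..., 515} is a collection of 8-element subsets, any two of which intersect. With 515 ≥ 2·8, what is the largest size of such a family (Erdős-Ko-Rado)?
max |F| = C(514, 7) = 1805063479276032

The Erdős-Ko-Rado theorem states: for n ≥ 2k, an intersecting family of k-subsets of an n-element set has size at most C(n − 1, k − 1), with equality for 'star' families {A ⊆ [n] : |A| = k, i ∈ A} (fix an element i). For n = 515, k = 8: C(514, 7) = 1805063479276032.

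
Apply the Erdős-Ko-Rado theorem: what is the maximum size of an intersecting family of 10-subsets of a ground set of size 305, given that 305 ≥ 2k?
max |F| = C(304, 9) = 54222992899492560

The Erdős-Ko-Rado theorem states: for n ≥ 2k, an intersecting family of k-subsets of an n-element set has size at most C(n − 1, k − 1), with equality for 'star' families {A ⊆ [n] : |A| = k, i ∈ A} (fix an element i). For n = 305, k = 10: C(304, 9) = 54222992899492560.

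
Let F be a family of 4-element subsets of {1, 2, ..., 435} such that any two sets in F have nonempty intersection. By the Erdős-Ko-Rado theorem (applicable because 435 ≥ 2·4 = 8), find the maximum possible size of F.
max |F| = C(434, 3) = 13530384

The Erdős-Ko-Rado theorem states: for n ≥ 2k, an intersecting family of k-subsets of an n-element set has size at most C(n − 1, k − 1), with equality for 'star' families {A ⊆ [n] : |A| = k, i ∈ A} (fix an element i). For n = 435, k = 4: C(434, 3) = 13530384.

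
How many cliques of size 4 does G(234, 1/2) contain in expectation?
E[# K_4] = C(234, 4) · (1/2)^C(4, 2) = 121747626 / 2^6 = 60873813/32 = 1902306.65625

For each 4-subset S of vertices (there are C(234, 4) = 121747626 such S), let X_S = 1 if S induces a K_4 (all C(4, 2) = 6 edges present). Then P(X_S = 1) = (1/2)^6 = 1/64. By linearity of expectation, E[# K_4] = C(234, 4) · (1/2)^6 = 121747626 / 64 = 60873813/32 = 1902306.65625.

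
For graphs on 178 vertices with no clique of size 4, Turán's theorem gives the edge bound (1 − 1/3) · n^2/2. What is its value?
Turán density bound = (2/3) · 178^2/2 = 31684/3 ≈ 10561.3333

Turán's theorem: ex(n, K_{r+1}) is achieved by the complete r-partite Turán graph T(n, r) with parts as balanced as possible, and is at most (1 − 1/r) · n^2/2. For r = 3, n = 178: the density bound is (2/3) · 31684/2 = 31684/3 ≈ 10561.3333. The integer-valued extremum is e(T(178, 3)) = 10561, which is strictly less than the density bound 31684/3 since 3 ∤ 178 (the parts of T(178, 3) cannot all be equal).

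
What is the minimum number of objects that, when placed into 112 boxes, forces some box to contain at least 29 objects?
n = (29 − 1)·112 + 1 = 3137

By the generalised pigeonhole principle, to guarantee some box contains ≥ r objects we need more than (r − 1) · k objects total. Threshold: n = (r − 1) · k + 1. With r = 29 and k = 112: n = 28 · 112 + 1 = 3136 + 1 = 3137. For n = 3136 = 28 · 112, we can put exactly 28 objects in every box, avoiding 29 in any single one — so 3137 is tight.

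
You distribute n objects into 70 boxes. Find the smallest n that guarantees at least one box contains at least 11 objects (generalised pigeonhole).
n = (11 − 1)·70 + 1 = 701

By the generalised pigeonhole principle, to guarantee some box contains ≥ r objects we need more than (r − 1) · k objects total. Threshold: n = (r − 1) · k + 1. With r = 11 and k = 70: n = 10 · 70 + 1 = 700 + 1 = 701. For n = 700 = 10 · 70, we can put exactly 10 objects in every box, avoiding 11 in any single one — so 701 is tight.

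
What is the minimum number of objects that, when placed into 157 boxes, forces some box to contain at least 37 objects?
n = (37 − 1)·157 + 1 = 5653

By the generalised pigeonhole principle, to guarantee some box contains ≥ r objects we need more than (r − 1) · k objects total. Threshold: n = (r − 1) · k + 1. With r = 37 and k = 157: n = 36 · 157 + 1 = 5652 + 1 = 5653. For n = 5652 = 36 · 157, we can put exactly 36 objects in every box, avoiding 37 in any single one — so 5653 is tight.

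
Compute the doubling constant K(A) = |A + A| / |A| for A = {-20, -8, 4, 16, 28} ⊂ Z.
K = |A + A| / |A| = 9/5

Enumerate A + A = {a + b : a, b ∈ A}. With |A| = 5, there are |A|^2 = 25 ordered sum pairs; collecting distinct values, A + A = {-40, -28, -16, -4, 8, 20, 32, 44, 56}, so |A + A| = 9. Thus K = 9/5. Here |A + A| = 2|A| − 1 = 9, the minimum possible — so K = 9/5 is minimal, which holds iff A is an arithmetic progression.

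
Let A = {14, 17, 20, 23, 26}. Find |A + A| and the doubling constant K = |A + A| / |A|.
K = |A + A| / |A| = 9/5

Enumerate A + A = {a + b : a, b ∈ A}. With |A| = 5, there are |A|^2 = 25 ordered sum pairs; collecting distinct values, A + A = {28, 31, 34, 37, 40, 43, 46, 49, 52}, so |A + A| = 9. Thus K = 9/5. Here |A + A| = 2|A| − 1 = 9, the minimum possible — so K = 9/5 is minimal, which holds iff A is an arithmetic progression.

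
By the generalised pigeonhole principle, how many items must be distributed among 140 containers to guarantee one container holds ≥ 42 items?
n = (42 − 1)·140 + 1 = 5741

By the generalised pigeonhole principle, to guarantee some box contains ≥ r objects we need more than (r − 1) · k objects total. Threshold: n = (r − 1) · k + 1. With r = 42 and k = 140: n = 41 · 140 + 1 = 5740 + 1 = 5741. For n = 5740 = 41 · 140, we can put exactly 41 objects in every box, avoiding 42 in any single one — so 5741 is tight.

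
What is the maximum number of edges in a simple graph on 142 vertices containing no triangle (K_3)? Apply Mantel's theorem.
ex(142, K_3) = ⌊142^2/4⌋ = 5041

Mantel (1907): a triangle-free graph on n vertices has at most ⌊n^2/4⌋ edges, with equality for the complete bipartite graph K_{⌊n/2⌋, ⌈n/2⌉}. For n = 142: ⌊142^2/4⌋ = ⌊20164/4⌋ = 5041. The extremal graph is K_{71, 71}, which has 71·71 = 5041 edges.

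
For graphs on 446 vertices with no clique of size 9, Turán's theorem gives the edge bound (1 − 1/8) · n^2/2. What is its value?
Turán density bound = (7/8) · 446^2/2 = 348103/4 ≈ 87025.75

Turán's theorem: ex(n, K_{r+1}) is achieved by the complete r-partite Turán graph T(n, r) with parts as balanced as possible, and is at most (1 − 1/r) · n^2/2. For r = 8, n = 446: the density bound is (7/8) · 198916/2 = 348103/4 ≈ 87025.75. The integer-valued extremum is e(T(446, 8)) = 87025, which is strictly less than the density bound 348103/4 since 8 ∤ 446 (the parts of T(446, 8) cannot all be equal).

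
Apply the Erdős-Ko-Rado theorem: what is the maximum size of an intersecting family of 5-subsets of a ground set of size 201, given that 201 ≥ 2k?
max |F| = C(200, 4) = 64684950

Erdős-Ko-Rado (1961): when n ≥ 2k, max |F| = C(n−1, k−1). The bound is attained by the star {A : i ∈ A} for any fixed i ∈ [n]. Here C(201−1, 5−1) = C(200, 4) = 64684950.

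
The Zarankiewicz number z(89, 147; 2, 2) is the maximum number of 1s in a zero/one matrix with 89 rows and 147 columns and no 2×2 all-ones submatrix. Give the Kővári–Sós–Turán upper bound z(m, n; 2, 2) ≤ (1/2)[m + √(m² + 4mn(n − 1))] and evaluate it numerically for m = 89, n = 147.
z(89, 147; 2, 2) ≤ (1/2)[89 + √(89² + 4·89·147·146)] = (1/2)[89 + √7648393] = 1427.2864

Kővári–Sós–Turán: let r_1, ..., r_89 be the row sums and z = Σ r_i the total number of 1s. Each pair of columns can share at most one row with both entries 1 (else a 2×2 all-ones block appears), so Σ_i C(r_i, 2) ≤ C(147, 2) = 10731. By convexity Σ_i C(r_i, 2) ≥ 89·C(z/89, 2) = z(z − 89)/(2·89), giving z² − 89z − 89·147·146 ≤ 0 and hence z ≤ (1/2)[89 + √(7921 + 4·1910118)] = (1/2)[89 + √7648393] ≈ (1/2)(89 + 2765.5728) = 1427.2864.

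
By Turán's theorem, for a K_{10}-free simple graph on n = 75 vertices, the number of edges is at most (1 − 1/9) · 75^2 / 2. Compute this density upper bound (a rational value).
Turán density bound = (8/9) · 75^2/2 = 2500

Turán's theorem: ex(n, K_{r+1}) is achieved by the complete r-partite Turán graph T(n, r) with parts as balanced as possible, and is at most (1 − 1/r) · n^2/2. For r = 9, n = 75: the density bound is (8/9) · 5625/2 = 2500. The integer-valued extremum is e(T(75, 9)) = 2499, which is strictly less than the density bound 2500 since 9 ∤ 75 (the parts of T(75, 9) cannot all be equal).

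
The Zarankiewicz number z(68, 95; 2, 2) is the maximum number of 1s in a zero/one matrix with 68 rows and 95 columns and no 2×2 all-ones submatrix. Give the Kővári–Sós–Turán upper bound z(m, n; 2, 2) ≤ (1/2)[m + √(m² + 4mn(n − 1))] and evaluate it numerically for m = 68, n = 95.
z(68, 95; 2, 2) ≤ (1/2)[68 + √(68² + 4·68·95·94)] = (1/2)[68 + √2433584] = 813.9974

Kővári–Sós–Turán: let r_1, ..., r_68 be the row sums and z = Σ r_i the total number of 1s. Each pair of columns can share at most one row with both entries 1 (else a 2×2 all-ones block appears), so Σ_i C(r_i, 2) ≤ C(95, 2) = 4465. By convexity Σ_i C(r_i, 2) ≥ 68·C(z/68, 2) = z(z − 68)/(2·68), giving z² − 68z − 68·95·94 ≤ 0 and hence z ≤ (1/2)[68 + √(4624 + 4·607240)] = (1/2)[68 + √2433584] ≈ (1/2)(68 + 1559.9949) = 813.9974.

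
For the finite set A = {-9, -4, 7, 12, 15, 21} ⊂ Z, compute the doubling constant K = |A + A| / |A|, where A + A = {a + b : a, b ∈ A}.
K = |A + A| / |A| = 20/6 = 10/3

Enumerate A + A = {a + b : a, b ∈ A}. With |A| = 6, there are |A|^2 = 36 ordered sum pairs; collecting distinct values, A + A = {-18, -13, -8, -2, 3, 6, 8, 11, 12, 14, 17, 19, 22, 24, 27, 28, 30, 33, 36, 42}, so |A + A| = 20. Thus K = 20/6 = 10/3. For comparison, the minimum possible |A + A| over all 6-element sets is 2·6 − 1 = 11 (so min K = 11/6), attained only by arithmetic progressions.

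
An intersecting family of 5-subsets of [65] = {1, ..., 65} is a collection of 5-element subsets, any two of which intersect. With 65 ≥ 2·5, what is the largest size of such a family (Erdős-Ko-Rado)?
max |F| = C(64, 4) = 635376

The Erdős-Ko-Rado theorem states: for n ≥ 2k, an intersecting family of k-subsets of an n-element set has size at most C(n − 1, k − 1), with equality for 'star' families {A ⊆ [n] : |A| = k, i ∈ A} (fix an element i). For n = 65, k = 5: C(64, 4) = 635376.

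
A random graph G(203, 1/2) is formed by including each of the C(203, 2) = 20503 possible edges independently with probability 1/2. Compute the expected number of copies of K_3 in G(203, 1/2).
E[# K_3] = C(203, 3) · (1/2)^C(3, 2) = 1373701 / 2^3 = 171712.625

For each 3-subset S of vertices (there are C(203, 3) = 1373701 such S), let X_S = 1 if S induces a K_3 (all C(3, 2) = 3 edges present). Then P(X_S = 1) = (1/2)^3 = 1/8. By linearity of expectation, E[# K_3] = C(203, 3) · (1/2)^3 = 1373701 / 8 = 171712.625.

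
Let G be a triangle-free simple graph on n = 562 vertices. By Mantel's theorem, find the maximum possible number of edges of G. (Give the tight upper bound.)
ex(562, K_3) = ⌊562^2/4⌋ = 78961

Mantel (1907): a triangle-free graph on n vertices has at most ⌊n^2/4⌋ edges, with equality for the complete bipartite graph K_{⌊n/2⌋, ⌈n/2⌉}. For n = 562: ⌊562^2/4⌋ = ⌊315844/4⌋ = 78961. The extremal graph is K_{281, 281}, which has 281·281 = 78961 edges.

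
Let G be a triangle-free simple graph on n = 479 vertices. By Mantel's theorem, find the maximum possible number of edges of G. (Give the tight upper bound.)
ex(479, K_3) = ⌊479^2/4⌋ = 57360

Mantel (1907): a triangle-free graph on n vertices has at most ⌊n^2/4⌋ edges, with equality for the complete bipartite graph K_{⌊n/2⌋, ⌈n/2⌉}. For n = 479: ⌊479^2/4⌋ = ⌊229441/4⌋ = 57360. The extremal graph is K_{239, 240}, which has 239·240 = 57360 edges.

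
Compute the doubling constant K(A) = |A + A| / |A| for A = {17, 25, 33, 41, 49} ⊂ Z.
K = |A + A| / |A| = 9/5

Enumerate A + A = {a + b : a, b ∈ A}. With |A| = 5, there are |A|^2 = 25 ordered sum pairs; collecting distinct values, A + A = {34, 42, 50, 58, 66, 74, 82, 90, 98}, so |A + A| = 9. Thus K = 9/5. Here |A + A| = 2|A| − 1 = 9, the minimum possible — so K = 9/5 is minimal, which holds iff A is an arithmetic progression.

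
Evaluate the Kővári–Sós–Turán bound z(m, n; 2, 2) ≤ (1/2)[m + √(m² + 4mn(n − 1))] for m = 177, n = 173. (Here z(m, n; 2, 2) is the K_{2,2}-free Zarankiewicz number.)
z(177, 173; 2, 2) ≤ (1/2)[177 + √(177² + 4·177·173·172)] = (1/2)[177 + √21098577] = 2385.1594

Kővári–Sós–Turán: let r_1, ..., r_177 be the row sums and z = Σ r_i the total number of 1s. Each pair of columns can share at most one row with both entries 1 (else a 2×2 all-ones block appears), so Σ_i C(r_i, 2) ≤ C(173, 2) = 14878. By convexity Σ_i C(r_i, 2) ≥ 177·C(z/177, 2) = z(z − 177)/(2·177), giving z² − 177z − 177·173·172 ≤ 0 and hence z ≤ (1/2)[177 + √(31329 + 4·5266812)] = (1/2)[177 + √21098577] ≈ (1/2)(177 + 4593.3187) = 2385.1594.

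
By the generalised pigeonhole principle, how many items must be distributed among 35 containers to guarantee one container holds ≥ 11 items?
n = (11 − 1)·35 + 1 = 351

By the generalised pigeonhole principle, to guarantee some box contains ≥ r objects we need more than (r − 1) · k objects total. Threshold: n = (r − 1) · k + 1. With r = 11 and k = 35: n = 10 · 35 + 1 = 350 + 1 = 351. For n = 350 = 10 · 35, we can put exactly 10 objects in every box, avoiding 11 in any single one — so 351 is tight.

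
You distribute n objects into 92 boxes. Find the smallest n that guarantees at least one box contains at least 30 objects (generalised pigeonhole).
n = (30 − 1)·92 + 1 = 2669

By the generalised pigeonhole principle, to guarantee some box contains ≥ r objects we need more than (r − 1) · k objects total. Threshold: n = (r − 1) · k + 1. With r = 30 and k = 92: n = 29 · 92 + 1 = 2668 + 1 = 2669. For n = 2668 = 29 · 92, we can put exactly 29 objects in every box, avoiding 30 in any single one — so 2669 is tight.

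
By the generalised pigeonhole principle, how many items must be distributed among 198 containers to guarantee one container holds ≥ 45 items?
n = (45 − 1)·198 + 1 = 8713

By the generalised pigeonhole principle, to guarantee some box contains ≥ r objects we need more than (r − 1) · k objects total. Threshold: n = (r − 1) · k + 1. With r = 45 and k = 198: n = 44 · 198 + 1 = 8712 + 1 = 8713. For n = 8712 = 44 · 198, we can put exactly 44 objects in every box, avoiding 45 in any single one — so 8713 is tight.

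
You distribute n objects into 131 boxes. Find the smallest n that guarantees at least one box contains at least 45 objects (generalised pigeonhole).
n = (45 − 1)·131 + 1 = 5765

By the generalised pigeonhole principle, to guarantee some box contains ≥ r objects we need more than (r − 1) · k objects total. Threshold: n = (r − 1) · k + 1. With r = 45 and k = 131: n = 44 · 131 + 1 = 5764 + 1 = 5765. For n = 5764 = 44 · 131, we can put exactly 44 objects in every box, avoiding 45 in any single one — so 5765 is tight.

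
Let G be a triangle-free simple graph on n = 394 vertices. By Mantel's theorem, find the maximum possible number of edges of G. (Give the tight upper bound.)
ex(394, K_3) = ⌊394^2/4⌋ = 38809

Mantel (1907): a triangle-free graph on n vertices has at most ⌊n^2/4⌋ edges, with equality for the complete bipartite graph K_{⌊n/2⌋, ⌈n/2⌉}. For n = 394: ⌊394^2/4⌋ = ⌊155236/4⌋ = 38809. The extremal graph is K_{197, 197}, which has 197·197 = 38809 edges.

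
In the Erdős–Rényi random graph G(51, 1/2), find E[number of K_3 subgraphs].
E[# K_3] = C(51, 3) · (1/2)^C(3, 2) = 20825 / 2^3 = 2603.125

For each 3-subset S of vertices (there are C(51, 3) = 20825 such S), let X_S = 1 if S induces a K_3 (all C(3, 2) = 3 edges present). Then P(X_S = 1) = (1/2)^3 = 1/8. By linearity of expectation, E[# K_3] = C(51, 3) · (1/2)^3 = 20825 / 8 = 2603.125.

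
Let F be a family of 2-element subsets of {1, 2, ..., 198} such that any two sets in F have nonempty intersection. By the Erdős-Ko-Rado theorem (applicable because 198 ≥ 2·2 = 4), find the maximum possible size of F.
max |F| = C(197, 1) = 197

Erdős-Ko-Rado (1961): when n ≥ 2k, max |F| = C(n−1, k−1). The bound is attained by the star {A : i ∈ A} for any fixed i ∈ [n]. Here C(198−1, 2−1) = C(197, 1) = 197.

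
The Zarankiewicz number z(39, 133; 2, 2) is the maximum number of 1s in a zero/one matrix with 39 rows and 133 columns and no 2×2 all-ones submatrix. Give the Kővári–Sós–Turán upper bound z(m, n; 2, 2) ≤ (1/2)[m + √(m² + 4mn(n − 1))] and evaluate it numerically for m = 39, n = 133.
z(39, 133; 2, 2) ≤ (1/2)[39 + √(39² + 4·39·133·132)] = (1/2)[39 + √2740257] = 847.1861

Kővári–Sós–Turán: let r_1, ..., r_39 be the row sums and z = Σ r_i the total number of 1s. Each pair of columns can share at most one row with both entries 1 (else a 2×2 all-ones block appears), so Σ_i C(r_i, 2) ≤ C(133, 2) = 8778. By convexity Σ_i C(r_i, 2) ≥ 39·C(z/39, 2) = z(z − 39)/(2·39), giving z² − 39z − 39·133·132 ≤ 0 and hence z ≤ (1/2)[39 + √(1521 + 4·684684)] = (1/2)[39 + √2740257] ≈ (1/2)(39 + 1655.3722) = 847.1861.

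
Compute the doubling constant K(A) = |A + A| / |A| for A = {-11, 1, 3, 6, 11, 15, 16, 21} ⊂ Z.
K = |A + A| / |A| = 29/8

Enumerate A + A = {a + b : a, b ∈ A}. With |A| = 8, there are |A|^2 = 64 ordered sum pairs; collecting distinct values, A + A = {-22, -10, -8, -5, 0, 2, 4, 5, 6, 7, 9, 10, 12, 14, 16, 17, 18, 19, 21, 22, 24, 26, 27, 30, 31, 32, 36, 37, 42}, so |A + A| = 29. Thus K = 29/8. For comparison, the minimum possible |A + A| over all 8-element sets is 2·8 − 1 = 15 (so min K = 15/8), attained only by arithmetic progressions.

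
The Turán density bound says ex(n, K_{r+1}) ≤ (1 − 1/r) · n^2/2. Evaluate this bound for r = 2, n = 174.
Turán density bound = (1/2) · 174^2/2 = 7569

Turán's theorem: ex(n, K_{r+1}) is achieved by the complete r-partite Turán graph T(n, r) with parts as balanced as possible, and is at most (1 − 1/r) · n^2/2. For r = 2, n = 174: the density bound is (1/2) · 30276/2 = 7569. Since 2 ∣ 174, the Turán graph T(174, 2) has parts of equal size 87, and its edge count e(T(174, 2)) = 7569 attains the density bound exactly.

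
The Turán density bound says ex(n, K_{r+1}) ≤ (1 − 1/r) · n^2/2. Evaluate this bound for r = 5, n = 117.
Turán density bound = (4/5) · 117^2/2 = 27378/5 ≈ 5475.6

Turán's theorem: ex(n, K_{r+1}) is achieved by the complete r-partite Turán graph T(n, r) with parts as balanced as possible, and is at most (1 − 1/r) · n^2/2. For r = 5, n = 117: the density bound is (4/5) · 13689/2 = 27378/5 ≈ 5475.6. The integer-valued extremum is e(T(117, 5)) = 5475, which is strictly less than the density bound 27378/5 since 5 ∤ 117 (the parts of T(117, 5) cannot all be equal).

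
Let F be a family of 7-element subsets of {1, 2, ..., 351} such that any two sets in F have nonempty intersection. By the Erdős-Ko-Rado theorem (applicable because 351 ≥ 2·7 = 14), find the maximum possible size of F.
max |F| = C(350, 6) = 2445484347775

Erdős-Ko-Rado (1961): when n ≥ 2k, max |F| = C(n−1, k−1). The bound is attained by the star {A : i ∈ A} for any fixed i ∈ [n]. Here C(351−1, 7−1) = C(350, 6) = 2445484347775.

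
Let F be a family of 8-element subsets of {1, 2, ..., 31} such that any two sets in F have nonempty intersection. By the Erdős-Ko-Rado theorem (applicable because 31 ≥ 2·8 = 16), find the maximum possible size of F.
max |F| = C(30, 7) = 2035800

Erdős-Ko-Rado (1961): when n ≥ 2k, max |F| = C(n−1, k−1). The bound is attained by the star {A : i ∈ A} for any fixed i ∈ [n]. Here C(31−1, 8−1) = C(30, 7) = 2035800.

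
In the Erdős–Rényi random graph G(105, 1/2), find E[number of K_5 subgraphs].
E[# K_5] = C(105, 5) · (1/2)^C(5, 2) = 96560646 / 2^10 = 48280323/512 ≈ 94297.505859

For each 5-subset S of vertices (there are C(105, 5) = 96560646 such S), let X_S = 1 if S induces a K_5 (all C(5, 2) = 10 edges present). Then P(X_S = 1) = (1/2)^10 = 1/1024. By linearity of expectation, E[# K_5] = C(105, 5) · (1/2)^10 = 96560646 / 1024 = 48280323/512 ≈ 94297.505859.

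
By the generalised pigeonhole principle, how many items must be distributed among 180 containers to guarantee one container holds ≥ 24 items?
n = (24 − 1)·180 + 1 = 4141

By the generalised pigeonhole principle, to guarantee some box contains ≥ r objects we need more than (r − 1) · k objects total. Threshold: n = (r − 1) · k + 1. With r = 24 and k = 180: n = 23 · 180 + 1 = 4140 + 1 = 4141. For n = 4140 = 23 · 180, we can put exactly 23 objects in every box, avoiding 24 in any single one — so 4141 is tight.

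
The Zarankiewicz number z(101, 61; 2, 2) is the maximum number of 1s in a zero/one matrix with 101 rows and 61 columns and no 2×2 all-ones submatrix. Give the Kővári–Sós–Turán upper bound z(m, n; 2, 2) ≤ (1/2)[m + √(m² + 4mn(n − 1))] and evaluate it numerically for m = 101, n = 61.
z(101, 61; 2, 2) ≤ (1/2)[101 + √(101² + 4·101·61·60)] = (1/2)[101 + √1488841] = 660.5904

Kővári–Sós–Turán: let r_1, ..., r_101 be the row sums and z = Σ r_i the total number of 1s. Each pair of columns can share at most one row with both entries 1 (else a 2×2 all-ones block appears), so Σ_i C(r_i, 2) ≤ C(61, 2) = 1830. By convexity Σ_i C(r_i, 2) ≥ 101·C(z/101, 2) = z(z − 101)/(2·101), giving z² − 101z − 101·61·60 ≤ 0 and hence z ≤ (1/2)[101 + √(10201 + 4·369660)] = (1/2)[101 + √1488841] ≈ (1/2)(101 + 1220.1807) = 660.5904.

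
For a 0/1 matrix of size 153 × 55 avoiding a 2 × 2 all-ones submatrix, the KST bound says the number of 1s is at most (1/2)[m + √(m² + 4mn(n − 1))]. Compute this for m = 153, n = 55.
z(153, 55; 2, 2) ≤ (1/2)[153 + √(153² + 4·153·55·54)] = (1/2)[153 + √1841049] = 754.9263

Kővári–Sós–Turán: let r_1, ..., r_153 be the row sums and z = Σ r_i the total number of 1s. Each pair of columns can share at most one row with both entries 1 (else a 2×2 all-ones block appears), so Σ_i C(r_i, 2) ≤ C(55, 2) = 1485. By convexity Σ_i C(r_i, 2) ≥ 153·C(z/153, 2) = z(z − 153)/(2·153), giving z² − 153z − 153·55·54 ≤ 0 and hence z ≤ (1/2)[153 + √(23409 + 4·454410)] = (1/2)[153 + √1841049] ≈ (1/2)(153 + 1356.8526) = 754.9263.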